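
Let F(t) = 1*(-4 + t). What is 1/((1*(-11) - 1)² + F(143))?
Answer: 1/283 ≈ 0.0035336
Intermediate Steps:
F(t) = -4 + t
1/((1*(-11) - 1)² + F(143)) = 1/((1*(-11) - 1)² + (-4 + 143)) = 1/((-11 - 1)² + 139) = 1/((-12)² + 139) = 1/(144 + 139) = 1/283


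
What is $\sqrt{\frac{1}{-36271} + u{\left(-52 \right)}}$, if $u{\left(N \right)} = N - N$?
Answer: $\frac{i \sqrt{36271}}{36271} \approx 0.0052507 i$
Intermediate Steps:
$u{\left(N \right)} = 0$
$\sqrt{\frac{1}{-36271} + u{\left(-52 \right)}} = \sqrt{\frac{1}{-36271} + 0} = \sqrt{- \frac{1}{36271} + 0} = \sqrt{- \frac{1}{36271}} = \frac{i \sqrt{36271}}{36271}$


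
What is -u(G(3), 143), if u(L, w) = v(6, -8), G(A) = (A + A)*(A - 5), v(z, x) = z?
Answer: -6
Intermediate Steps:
G(A) = 2*A*(-5 + A) (G(A) = (2*A)*(-5 + A) = 2*A*(-5 + A))
u(L, w) = 6
-u(G(3), 143) = -1*6 = -6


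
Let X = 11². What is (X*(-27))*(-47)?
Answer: 153549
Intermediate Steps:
X = 121
(X*(-27))*(-47) = (121*(-27))*(-47) = -3267*(-47) = 153549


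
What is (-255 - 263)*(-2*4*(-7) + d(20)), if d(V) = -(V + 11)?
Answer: -12950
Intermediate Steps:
d(V) = -11 - V (d(V) = -(11 + V) = -11 - V)
(-255 - 263)*(-2*4*(-7) + d(20)) = (-255 - 263)*(-2*4*(-7) + (-11 - 1*20)) = -518*(-8*(-7) + (-11 - 20)) = -518*(56 - 31) = -518*25 = -12950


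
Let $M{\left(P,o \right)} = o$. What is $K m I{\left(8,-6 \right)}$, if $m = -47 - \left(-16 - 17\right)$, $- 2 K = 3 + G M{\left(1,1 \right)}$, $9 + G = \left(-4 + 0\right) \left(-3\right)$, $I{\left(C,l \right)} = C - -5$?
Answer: $546$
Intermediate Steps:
$I{\left(C,l \right)} = 5 + C$ ($I{\left(C,l \right)} = C + 5 = 5 + C$)
$G = 3$ ($G = -9 + \left(-4 + 0\right) \left(-3\right) = -9 - -12 = -9 + 12 = 3$)
$K = -3$ ($K = - \frac{3 + 3 \cdot 1}{2} = - \frac{3 + 3}{2} = \left(- \frac{1}{2}\right) 6 = -3$)
$m = -14$ ($m = -47 - -33 = -47 + 33 = -14$)
$K m I{\left(8,-6 \right)} = \left(-3\right) \left(-14\right) \left(5 + 8\right) = 42 \cdot 13 = 546$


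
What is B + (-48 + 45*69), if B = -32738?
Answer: -29681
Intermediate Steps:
B + (-48 + 45*69) = -32738 + (-48 + 45*69) = -32738 + (-48 + 3105) = -32738 + 3057 = -29681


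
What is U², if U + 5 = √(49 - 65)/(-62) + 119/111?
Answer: 182632972/11840481 + 1744*I/3441 ≈ 15.424 + 0.50683*I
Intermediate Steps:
U = -436/111 - 2*I/31 (U = -5 + (√(49 - 65)/(-62) + 119/111) = -5 + (√(-16)*(-1/62) + 119*(1/111)) = -5 + ((4*I)*(-1/62) + 119/111) = -5 + (-2*I/31 + 119/111) = -5 + (119/111 - 2*I/31) = -436/111 - 2*I/31 ≈ -3.9279 - 0.064516*I)
U² = (-436/111 - 2*I/31)²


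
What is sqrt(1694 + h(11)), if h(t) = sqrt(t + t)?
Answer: sqrt(1694 + sqrt(22)) ≈ 41.215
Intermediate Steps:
h(t) = sqrt(2)*sqrt(t) (h(t) = sqrt(2*t) = sqrt(2)*sqrt(t))
sqrt(1694 + h(11)) = sqrt(1694 + sqrt(2)*sqrt(11)) = sqrt(1694 + sqrt(22))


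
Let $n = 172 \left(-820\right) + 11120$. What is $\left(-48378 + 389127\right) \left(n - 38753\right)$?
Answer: $-57475156077$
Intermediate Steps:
$n = -129920$ ($n = -141040 + 11120 = -129920$)
$\left(-48378 + 389127\right) \left(n - 38753\right) = \left(-48378 + 389127\right) \left(-129920 - 38753\right) = 340749 \left(-168673\right) = -57475156077$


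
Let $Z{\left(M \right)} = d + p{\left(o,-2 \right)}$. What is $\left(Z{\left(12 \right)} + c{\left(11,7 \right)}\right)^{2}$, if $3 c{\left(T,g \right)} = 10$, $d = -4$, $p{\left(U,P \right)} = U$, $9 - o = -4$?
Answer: $\frac{1369}{9} \approx 152.11$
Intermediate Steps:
$o = 13$ ($o = 9 - -4 = 9 + 4 = 13$)
$c{\left(T,g \right)} = \frac{10}{3}$ ($c{\left(T,g \right)} = \frac{1}{3} \cdot 10 = \frac{10}{3}$)
$Z{\left(M \right)} = 9$ ($Z{\left(M \right)} = -4 + 13 = 9$)
$\left(Z{\left(12 \right)} + c{\left(11,7 \right)}\right)^{2} = \left(9 + \frac{10}{3}\right)^{2} = \left(\frac{37}{3}\right)^{2} = \frac{1369}{9}$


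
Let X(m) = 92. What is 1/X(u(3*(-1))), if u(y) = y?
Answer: 1/92 ≈ 0.010870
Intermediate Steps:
1/X(u(3*(-1))) = 1/92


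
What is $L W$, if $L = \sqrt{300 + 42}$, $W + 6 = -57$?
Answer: $- 189 \sqrt{38} \approx -1165.1$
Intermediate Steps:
$W = -63$ ($W = -6 - 57 = -63$)
$L = 3 \sqrt{38}$ ($L = \sqrt{342} = 3 \sqrt{38} \approx 18.493$)
$L W = 3 \sqrt{38} \left(-63\right) = - 189 \sqrt{38}$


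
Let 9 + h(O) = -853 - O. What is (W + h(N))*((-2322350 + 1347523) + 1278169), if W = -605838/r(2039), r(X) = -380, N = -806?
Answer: 44330248209/95 ≈ 4.6663e+8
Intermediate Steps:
W = 302919/190 (W = -605838/(-380) = -605838*(-1/380) = 302919/190 ≈ 1594.3)
h(O) = -862 - O (h(O) = -9 + (-853 - O) = -862 - O)
(W + h(N))*((-2322350 + 1347523) + 1278169) = (302919/190 + (-862 - 1*(-806)))*((-2322350 + 1347523) + 1278169) = (302919/190 + (-862 + 806))*(-974827 + 1278169) = (302919/190 - 56)*303342 = (292279/190)*303342 = 44330248209/95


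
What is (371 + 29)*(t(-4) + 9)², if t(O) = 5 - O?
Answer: 129600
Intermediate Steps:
(371 + 29)*(t(-4) + 9)² = (371 + 29)*((5 - 1*(-4)) + 9)² = 400*((5 + 4) + 9)² = 400*(9 + 9)² = 400*18² = 400*324 = 129600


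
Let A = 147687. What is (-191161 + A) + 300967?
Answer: 257493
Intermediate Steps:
(-191161 + A) + 300967 = (-191161 + 147687) + 300967 = -43474 + 300967 = 257493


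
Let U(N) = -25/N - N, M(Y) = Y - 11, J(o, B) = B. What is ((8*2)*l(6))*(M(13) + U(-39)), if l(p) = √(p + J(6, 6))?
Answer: 51968*√3/39 ≈ 2308.0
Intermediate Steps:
M(Y) = -11 + Y
l(p) = √(6 + p) (l(p) = √(p + 6) = √(6 + p))
U(N) = -N - 25/N
((8*2)*l(6))*(M(13) + U(-39)) = ((8*2)*√(6 + 6))*((-11 + 13) + (-1*(-39) - 25/(-39))) = (16*√12)*(2 + (39 - 25*(-1/39))) = (16*(2*√3))*(2 + (39 + 25/39)) = (32*√3)*(2 + 1546/39) = (32*√3)*(1624/39) = 51968*√3/39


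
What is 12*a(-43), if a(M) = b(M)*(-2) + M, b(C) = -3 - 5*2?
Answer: -204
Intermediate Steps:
b(C) = -13 (b(C) = -3 - 10 = -13)
a(M) = 26 + M (a(M) = -13*(-2) + M = 26 + M)
12*a(-43) = 12*(26 - 43) = 12*(-17) = -204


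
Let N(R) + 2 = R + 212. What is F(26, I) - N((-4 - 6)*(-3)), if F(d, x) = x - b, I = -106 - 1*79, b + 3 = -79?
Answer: -343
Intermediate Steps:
b = -82 (b = -3 - 79 = -82)
N(R) = 210 + R (N(R) = -2 + (R + 212) = -2 + (212 + R) = 210 + R)
I = -185 (I = -106 - 79 = -185)
F(d, x) = 82 + x (F(d, x) = x - 1*(-82) = x + 82 = 82 + x)
F(26, I) - N((-4 - 6)*(-3)) = (82 - 185) - (210 + (-4 - 6)*(-3)) = -103 - (210 - 10*(-3)) = -103 - (210 + 30) = -103 - 1*240 = -103 - 240 = -343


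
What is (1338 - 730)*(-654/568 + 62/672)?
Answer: -960146/1491 ≈ -643.96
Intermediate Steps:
(1338 - 730)*(-654/568 + 62/672) = 608*(-654*1/568 + 62*(1/672)) = 608*(-327/284 + 31/336) = 608*(-25267/23856) = -960146/1491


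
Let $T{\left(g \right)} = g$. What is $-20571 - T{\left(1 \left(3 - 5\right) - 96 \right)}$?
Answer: $-20473$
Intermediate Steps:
$-20571 - T{\left(1 \left(3 - 5\right) - 96 \right)} = -20571 - \left(1 \left(3 - 5\right) - 96\right) = -20571 - \left(1 \left(-2\right) - 96\right) = -20571 - \left(-2 - 96\right) = -20571 - -98 = -20571 + 98 = -20473$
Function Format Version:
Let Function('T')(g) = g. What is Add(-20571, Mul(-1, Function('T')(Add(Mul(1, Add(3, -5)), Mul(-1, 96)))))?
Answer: -20473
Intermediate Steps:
Add(-20571, Mul(-1, Function('T')(Add(Mul(1, Add(3, -5)), Mul(-1, 96))))) = Add(-20571, Mul(-1, Add(Mul(1, Add(3, -5)), Mul(-1, 96)))) = Add(-20571, Mul(-1, Add(Mul(1, -2), -96))) = Add(-20571, Mul(-1, Add(-2, -96))) = Add(-20571, Mul(-1, -98)) = Add(-20571, 98) = -20473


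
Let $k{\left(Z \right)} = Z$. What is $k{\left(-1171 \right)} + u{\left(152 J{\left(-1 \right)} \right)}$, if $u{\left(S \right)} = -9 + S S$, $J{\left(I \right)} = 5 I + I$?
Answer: $830564$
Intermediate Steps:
$J{\left(I \right)} = 6 I$
$u{\left(S \right)} = -9 + S^{2}$
$k{\left(-1171 \right)} + u{\left(152 J{\left(-1 \right)} \right)} = -1171 - \left(9 - \left(152 \cdot 6 \left(-1\right)\right)^{2}\right) = -1171 - \left(9 - \left(152 \left(-6\right)\right)^{2}\right) = -1171 - \left(9 - \left(-912\right)^{2}\right) = -1171 + \left(-9 + 831744\right) = -1171 + 831735 = 830564$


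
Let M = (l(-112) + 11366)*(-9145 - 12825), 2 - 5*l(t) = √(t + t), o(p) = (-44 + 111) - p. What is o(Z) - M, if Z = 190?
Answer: 249719685 - 17576*I*√14 ≈ 2.4972e+8 - 65763.0*I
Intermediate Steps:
o(p) = 67 - p
l(t) = ⅖ - √2*√t/5 (l(t) = ⅖ - √(t + t)/5 = ⅖ - √2*√t/5)
M = -249719808 + 17576*I*√14 (M = ((⅖ - √2*√(-112)/5) + 11366)*(-9145 - 12825) = ((⅖ - √2*4*I*√7/5) + 11366)*(-21970) = ((⅖ - 4*I*√14/5) + 11366)*(-21970) = (56832/5 - 4*I*√14/5)*(-21970) = -249719808 + 17576*I*√14 ≈ -2.4972e+8 + 65763.0*I)
o(Z) - M = (67 - 1*190) - (-249719808 + 17576*I*√14) = (67 - 190) + (249719808 - 17576*I*√14) = -123 + (249719808 - 17576*I*√14) = 249719685 - 17576*I*√14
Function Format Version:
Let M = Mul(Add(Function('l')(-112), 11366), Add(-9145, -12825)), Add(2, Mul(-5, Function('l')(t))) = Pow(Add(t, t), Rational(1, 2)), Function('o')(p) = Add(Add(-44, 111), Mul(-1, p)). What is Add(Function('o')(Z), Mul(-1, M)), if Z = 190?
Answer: Add(249719685, Mul(-17576, I, Pow(14, Rational(1, 2)))) ≈ Add(2.4972e+8, Mul(-65763., I))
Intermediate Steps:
Function('o')(p) = Add(67, Mul(-1, p))
Function('l')(t) = Add(Rational(2, 5), Mul(Rational(-1, 5), Pow(2, Rational(1, 2)), Pow(t, Rational(1, 2)))) (Function('l')(t) = Add(Rational(2, 5), Mul(Rational(-1, 5), Pow(Add(t, t), Rational(1, 2)))) = Add(Rational(2, 5), Mul(Rational(-1, 5), Pow(Mul(2, t), Rational(1, 2)))) = Add(Rational(2, 5), Mul(Rational(-1, 5), Mul(Pow(2, Rational(1, 2)), Pow(t, Rational(1, 2))))) = Add(Rational(2, 5), Mul(Rational(-1, 5), Pow(2, Rational(1, 2)), Pow(t, Rational(1, 2)))))
M = Add(-249719808, Mul(17576, I, Pow(14, Rational(1, 2)))) (M = Mul(Add(Add(Rational(2, 5), Mul(Rational(-1, 5), Pow(2, Rational(1, 2)), Pow(-112, Rational(1, 2)))), 11366), Add(-9145, -12825)) = Mul(Add(Add(Rational(2, 5), Mul(Rational(-1, 5), Pow(2, Rational(1, 2)), Mul(4, I, Pow(7, Rational(1, 2))))), 11366), -21970) = Mul(Add(Add(Rational(2, 5), Mul(Rational(-4, 5), I, Pow(14, Rational(1, 2)))), 11366), -21970) = Mul(Add(Rational(56832, 5), Mul(Rational(-4, 5), I, Pow(14, Rational(1, 2)))), -21970) = Add(-249719808, Mul(17576, I, Pow(14, Rational(1, 2)))) ≈ Add(-2.4972e+8, Mul(65763., I)))
Add(Function('o')(Z), Mul(-1, M)) = Add(Add(67, Mul(-1, 190)), Mul(-1, Add(-249719808, Mul(17576, I, Pow(14, Rational(1, 2)))))) = Add(Add(67, -190), Add(249719808, Mul(-17576, I, Pow(14, Rational(1, 2))))) = Add(-123, Add(249719808, Mul(-17576, I, Pow(14, Rational(1, 2))))) = Add(249719685, Mul(-17576, I, Pow(14, Rational(1, 2))))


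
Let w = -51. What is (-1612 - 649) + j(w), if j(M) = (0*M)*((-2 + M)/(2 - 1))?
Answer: -2261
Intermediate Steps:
j(M) = 0 (j(M) = 0*((-2 + M)/1) = 0*((-2 + M)*1) = 0*(-2 + M) = 0)
(-1612 - 649) + j(w) = (-1612 - 649) + 0 = -2261 + 0 = -2261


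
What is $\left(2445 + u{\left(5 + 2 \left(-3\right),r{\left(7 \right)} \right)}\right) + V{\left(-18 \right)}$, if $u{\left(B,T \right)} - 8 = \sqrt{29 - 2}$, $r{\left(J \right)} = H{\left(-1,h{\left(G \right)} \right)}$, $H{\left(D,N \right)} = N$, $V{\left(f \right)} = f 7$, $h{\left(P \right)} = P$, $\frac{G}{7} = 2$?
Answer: $2327 + 3 \sqrt{3} \approx 2332.2$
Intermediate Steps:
$G = 14$ ($G = 7 \cdot 2 = 14$)
$V{\left(f \right)} = 7 f$
$r{\left(J \right)} = 14$
$u{\left(B,T \right)} = 8 + 3 \sqrt{3}$ ($u{\left(B,T \right)} = 8 + \sqrt{29 - 2} = 8 + \sqrt{27} = 8 + 3 \sqrt{3}$)
$\left(2445 + u{\left(5 + 2 \left(-3\right),r{\left(7 \right)} \right)}\right) + V{\left(-18 \right)} = \left(2445 + \left(8 + 3 \sqrt{3}\right)\right) + 7 \left(-18\right) = \left(2453 + 3 \sqrt{3}\right) - 126 = 2327 + 3 \sqrt{3}$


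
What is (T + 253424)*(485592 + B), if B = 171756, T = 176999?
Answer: 282937698204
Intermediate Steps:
(T + 253424)*(485592 + B) = (176999 + 253424)*(485592 + 171756) = 430423*657348 = 282937698204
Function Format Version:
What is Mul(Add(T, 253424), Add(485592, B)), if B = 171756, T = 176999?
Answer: 282937698204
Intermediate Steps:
Mul(Add(T, 253424), Add(485592, B)) = Mul(Add(176999, 253424), Add(485592, 171756)) = Mul(430423, 657348) = 282937698204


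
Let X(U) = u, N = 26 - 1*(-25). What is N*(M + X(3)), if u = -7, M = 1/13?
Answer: -4590/13 ≈ -353.08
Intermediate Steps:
N = 51 (N = 26 + 25 = 51)
M = 1/13 ≈ 0.076923
X(U) = -7
N*(M + X(3)) = 51*(1/13 - 7) = 51*(-90/13) = -4590/13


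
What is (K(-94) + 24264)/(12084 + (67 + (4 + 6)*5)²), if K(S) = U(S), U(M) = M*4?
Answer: 23888/25773 ≈ 0.92686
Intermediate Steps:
U(M) = 4*M
K(S) = 4*S
(K(-94) + 24264)/(12084 + (67 + (4 + 6)*5)²) = (4*(-94) + 24264)/(12084 + (67 + (4 + 6)*5)²) = (-376 + 24264)/(12084 + (67 + 10*5)²) = 23888/(12084 + (67 + 50)²) = 23888/(12084 + 117²) = 23888/(12084 + 13689) = 23888/25773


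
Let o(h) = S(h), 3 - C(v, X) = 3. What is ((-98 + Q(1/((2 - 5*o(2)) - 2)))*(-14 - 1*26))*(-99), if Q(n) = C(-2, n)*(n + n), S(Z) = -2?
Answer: -388080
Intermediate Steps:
C(v, X) = 0 (C(v, X) = 3 - 1*3 = 3 - 3 = 0)
o(h) = -2
Q(n) = 0 (Q(n) = 0*(n + n) = 0*(2*n) = 0)
((-98 + Q(1/((2 - 5*o(2)) - 2)))*(-14 - 1*26))*(-99) = ((-98 + 0)*(-14 - 1*26))*(-99) = -98*(-14 - 26)*(-99) = -98*(-40)*(-99) = 3920*(-99) = -388080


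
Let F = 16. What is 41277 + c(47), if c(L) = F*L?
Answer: 42029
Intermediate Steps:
c(L) = 16*L
41277 + c(47) = 41277 + 16*47 = 41277 + 752 = 42029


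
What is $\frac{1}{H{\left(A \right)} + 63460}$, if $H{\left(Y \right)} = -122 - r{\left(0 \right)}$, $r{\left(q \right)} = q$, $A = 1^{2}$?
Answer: $\frac{1}{63338} \approx 1.5788 \cdot 10^{-5}$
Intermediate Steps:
$A = 1$
$H{\left(Y \right)} = -122$ ($H{\left(Y \right)} = -122 - 0 = -122 + 0 = -122$)
$\frac{1}{H{\left(A \right)} + 63460} = \frac{1}{-122 + 63460} = \frac{1}{63338}$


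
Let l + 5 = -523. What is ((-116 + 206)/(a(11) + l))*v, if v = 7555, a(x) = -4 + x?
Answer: -679950/521 ≈ -1305.1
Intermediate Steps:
l = -528 (l = -5 - 523 = -528)
((-116 + 206)/(a(11) + l))*v = ((-116 + 206)/((-4 + 11) - 528))*7555 = (90/(7 - 528))*7555 = (90/(-521))*7555 = (90*(-1/521))*7555 = -90/521*7555 = -679950/521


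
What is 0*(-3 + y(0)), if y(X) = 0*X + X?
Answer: 0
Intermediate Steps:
y(X) = X (y(X) = 0 + X = X)
0*(-3 + y(0)) = 0*(-3 + 0) = 0*(-3) = 0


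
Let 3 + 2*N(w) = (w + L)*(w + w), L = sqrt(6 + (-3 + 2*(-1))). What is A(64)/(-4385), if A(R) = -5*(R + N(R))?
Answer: 8445/1754 ≈ 4.8147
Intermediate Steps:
L = 1 (L = sqrt(6 + (-3 - 2)) = sqrt(6 - 5) = sqrt(1) = 1)
N(w) = -3/2 + w*(1 + w) (N(w) = -3/2 + ((w + 1)*(w + w))/2 = -3/2 + ((1 + w)*(2*w))/2 = -3/2 + (2*w*(1 + w))/2 = -3/2 + w*(1 + w))
A(R) = 15/2 - 10*R - 5*R**2 (A(R) = -5*(R + (-3/2 + R + R**2)) = -5*(-3/2 + R**2 + 2*R) = 15/2 - 10*R - 5*R**2)
A(64)/(-4385) = (15/2 - 10*64 - 5*64**2)/(-4385) = (15/2 - 640 - 5*4096)*(-1/4385) = (15/2 - 640 - 20480)*(-1/4385) = -42225/2*(-1/4385) = 8445/1754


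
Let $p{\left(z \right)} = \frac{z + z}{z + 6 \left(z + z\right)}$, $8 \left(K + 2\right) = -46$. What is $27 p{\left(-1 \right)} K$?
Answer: $- \frac{837}{26} \approx -32.192$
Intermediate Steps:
$K = - \frac{31}{4}$ ($K = -2 + \frac{1}{8} \left(-46\right) = -2 - \frac{23}{4} = - \frac{31}{4} \approx -7.75$)
$p{\left(z \right)} = \frac{2}{13}$ ($p{\left(z \right)} = \frac{2 z}{z + 6 \cdot 2 z} = \frac{2 z}{z + 12 z} = \frac{2 z}{13 z} = 2 z \frac{1}{13 z} = \frac{2}{13}$)
$27 p{\left(-1 \right)} K = 27 \cdot \frac{2}{13} \left(- \frac{31}{4}\right) = \frac{54}{13} \left(- \frac{31}{4}\right) = - \frac{837}{26}$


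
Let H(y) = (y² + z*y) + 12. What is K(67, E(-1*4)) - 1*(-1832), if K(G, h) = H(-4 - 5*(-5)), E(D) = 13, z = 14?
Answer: 2579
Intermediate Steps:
H(y) = 12 + y² + 14*y (H(y) = (y² + 14*y) + 12 = 12 + y² + 14*y)
K(G, h) = 747 (K(G, h) = 12 + (-4 - 5*(-5))² + 14*(-4 - 5*(-5)) = 12 + (-4 + 25)² + 14*(-4 + 25) = 12 + 21² + 14*21 = 12 + 441 + 294 = 747)
K(67, E(-1*4)) - 1*(-1832) = 747 - 1*(-1832) = 747 + 1832 = 2579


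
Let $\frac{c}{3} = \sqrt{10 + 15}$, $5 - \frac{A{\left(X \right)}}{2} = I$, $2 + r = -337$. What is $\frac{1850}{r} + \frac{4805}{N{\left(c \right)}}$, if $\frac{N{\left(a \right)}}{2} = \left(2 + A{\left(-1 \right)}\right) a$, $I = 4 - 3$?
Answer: $\frac{71593}{6780} \approx 10.559$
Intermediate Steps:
$r = -339$ ($r = -2 - 337 = -339$)
$I = 1$ ($I = 4 - 3 = 1$)
$A{\left(X \right)} = 8$ ($A{\left(X \right)} = 10 - 2 = 8$)
$c = 15$ ($c = 3 \sqrt{10 + 15} = 3 \sqrt{25} = 3 \cdot 5 = 15$)
$N{\left(a \right)} = 20 a$ ($N{\left(a \right)} = 2 \left(2 + 8\right) a = 2 \cdot 10 a = 20 a$)
$\frac{1850}{r} + \frac{4805}{N{\left(c \right)}} = \frac{1850}{-339} + \frac{4805}{20 \cdot 15} = 1850 \left(- \frac{1}{339}\right) + \frac{4805}{300} = - \frac{1850}{339} + 4805 \cdot \frac{1}{300} = - \frac{1850}{339} + \frac{961}{60} = \frac{71593}{6780}$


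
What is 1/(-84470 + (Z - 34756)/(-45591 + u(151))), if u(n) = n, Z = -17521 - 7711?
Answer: -11360/959564203 ≈ -1.1839e-5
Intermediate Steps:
Z = -25232
1/(-84470 + (Z - 34756)/(-45591 + u(151))) = 1/(-84470 + (-25232 - 34756)/(-45591 + 151)) = 1/(-84470 - 59988/(-45440)) = 1/(-84470 - 59988*(-1/45440)) = 1/(-84470 + 14997/11360) = 1/(-959564203/11360) = -11360/959564203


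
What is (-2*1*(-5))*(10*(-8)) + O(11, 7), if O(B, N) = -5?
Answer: -805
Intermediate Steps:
(-2*1*(-5))*(10*(-8)) + O(11, 7) = (-2*1*(-5))*(10*(-8)) - 5 = -2*(-5)*(-80) - 5 = 10*(-80) - 5 = -800 - 5 = -805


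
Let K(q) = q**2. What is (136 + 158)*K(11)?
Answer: 35574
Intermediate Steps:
(136 + 158)*K(11) = (136 + 158)*11**2 = 294*121 = 35574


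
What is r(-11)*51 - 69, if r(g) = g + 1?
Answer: -579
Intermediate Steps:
r(g) = 1 + g
r(-11)*51 - 69 = (1 - 11)*51 - 69 = -10*51 - 69 = -510 - 69 = -579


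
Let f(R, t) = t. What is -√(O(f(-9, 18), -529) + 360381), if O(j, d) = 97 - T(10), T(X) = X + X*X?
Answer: -4*√22523 ≈ -600.31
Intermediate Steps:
T(X) = X + X²
O(j, d) = -13 (O(j, d) = 97 - 10*(1 + 10) = 97 - 10*11 = 97 - 1*110 = 97 - 110 = -13)
-√(O(f(-9, 18), -529) + 360381) = -√(-13 + 360381) = -√360368 = -4*√22523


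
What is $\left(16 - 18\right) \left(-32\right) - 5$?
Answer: $59$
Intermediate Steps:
$\left(16 - 18\right) \left(-32\right) - 5 = \left(-2\right) \left(-32\right) - 5 = 64 - 5 = 59$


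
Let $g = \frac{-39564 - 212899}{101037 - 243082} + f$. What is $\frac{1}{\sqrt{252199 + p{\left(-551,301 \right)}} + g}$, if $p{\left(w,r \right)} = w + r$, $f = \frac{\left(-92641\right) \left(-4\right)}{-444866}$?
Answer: $- \frac{942737572471540137665}{251513582073885199329271004} + \frac{998275334942655385225 \sqrt{251949}}{251513582073885199329271004} \approx 0.0019885$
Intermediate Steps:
$f = - \frac{185282}{222433}$ ($f = 370564 \left(- \frac{1}{444866}\right) = - \frac{185282}{222433} \approx -0.83298$)
$p{\left(w,r \right)} = r + w$
$g = \frac{29837720789}{31595495485}$ ($g = \frac{-39564 - 212899}{101037 - 243082} - \frac{185282}{222433} = - \frac{252463}{-142045} - \frac{185282}{222433} = \left(-252463\right) \left(- \frac{1}{142045}\right) - \frac{185282}{222433} = \frac{252463}{142045} - \frac{185282}{222433} = \frac{29837720789}{31595495485} \approx 0.94437$)
$\frac{1}{\sqrt{252199 + p{\left(-551,301 \right)}} + g} = \frac{1}{\sqrt{252199 + \left(301 - 551\right)} + \frac{29837720789}{31595495485}} = \frac{1}{\sqrt{252199 - 250} + \frac{29837720789}{31595495485}} = \frac{1}{\sqrt{251949} + \frac{29837720789}{31595495485}} = \frac{1}{\frac{29837720789}{31595495485} + \sqrt{251949}}$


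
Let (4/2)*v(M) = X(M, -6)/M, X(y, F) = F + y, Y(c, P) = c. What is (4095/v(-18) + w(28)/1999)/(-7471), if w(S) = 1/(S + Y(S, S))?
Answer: -687616021/836333624 ≈ -0.82218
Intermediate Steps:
w(S) = 1/(2*S) (w(S) = 1/(S + S) = 1/(2*S))
v(M) = (-6 + M)/(2*M) (v(M) = ((-6 + M)/M)/2 = (-6 + M)/(2*M))
(4095/v(-18) + w(28)/1999)/(-7471) = (4095/(((1/2)*(-6 - 18)/(-18))) + ((1/2)/28)/1999)/(-7471) = (4095/(((1/2)*(-1/18)*(-24))) + ((1/2)*(1/28))*(1/1999))*(-1/7471) = (4095/(2/3) + (1/56)*(1/1999))*(-1/7471) = (4095*(3/2) + 1/111944)*(-1/7471) = (12285/2 + 1/111944)*(-1/7471) = (687616021/111944)*(-1/7471) = -687616021/836333624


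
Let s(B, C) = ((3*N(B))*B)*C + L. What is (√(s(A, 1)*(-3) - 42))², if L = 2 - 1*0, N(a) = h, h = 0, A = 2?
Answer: -48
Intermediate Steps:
N(a) = 0
L = 2 (L = 2 + 0 = 2)
s(B, C) = 2 (s(B, C) = ((3*0)*B)*C + 2 = (0*B)*C + 2 = 0*C + 2 = 0 + 2 = 2)
(√(s(A, 1)*(-3) - 42))² = (√(2*(-3) - 42))² = (√(-6 - 42))² = (√(-48))² = (4*I*√3)² = -48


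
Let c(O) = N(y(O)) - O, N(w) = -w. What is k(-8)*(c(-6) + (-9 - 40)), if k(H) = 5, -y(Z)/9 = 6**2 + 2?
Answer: 1495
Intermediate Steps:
y(Z) = -342 (y(Z) = -9*(6**2 + 2) = -9*(36 + 2) = -9*38 = -342)
c(O) = 342 - O (c(O) = -1*(-342) - O = 342 - O)
k(-8)*(c(-6) + (-9 - 40)) = 5*((342 - 1*(-6)) + (-9 - 40)) = 5*((342 + 6) - 49) = 5*(348 - 49) = 5*299 = 1495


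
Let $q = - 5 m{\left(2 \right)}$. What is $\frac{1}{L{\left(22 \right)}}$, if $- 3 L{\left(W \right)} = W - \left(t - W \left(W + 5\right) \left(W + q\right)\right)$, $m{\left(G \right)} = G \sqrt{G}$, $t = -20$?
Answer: $- \frac{437}{1125610} - \frac{99 \sqrt{2}}{562805} \approx -0.000637$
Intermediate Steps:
$m{\left(G \right)} = G^{\frac{3}{2}}$
$q = - 10 \sqrt{2}$ ($q = - 5 \cdot 2^{\frac{3}{2}} = - 5 \cdot 2 \sqrt{2} = - 10 \sqrt{2} \approx -14.142$)
$L{\left(W \right)} = - \frac{20}{3} - \frac{W}{3} - \frac{W \left(5 + W\right) \left(W - 10 \sqrt{2}\right)}{3}$ ($L{\left(W \right)} = - \frac{W + \left(W \left(W + 5\right) \left(W - 10 \sqrt{2}\right) - -20\right)}{3} = - \frac{W + \left(W \left(5 + W\right) \left(W - 10 \sqrt{2}\right) + 20\right)}{3} = - \frac{W + \left(20 + W \left(5 + W\right) \left(W - 10 \sqrt{2}\right)\right)}{3} = - \frac{20 + W + W \left(5 + W\right) \left(W - 10 \sqrt{2}\right)}{3} = - \frac{20}{3} - \frac{W}{3} - \frac{W \left(5 + W\right) \left(W - 10 \sqrt{2}\right)}{3}$)
$\frac{1}{L{\left(22 \right)}} = \frac{1}{- \frac{20}{3} - \frac{5 \cdot 22^{2}}{3} - \frac{22}{3} - \frac{22^{3}}{3} + \frac{10 \sqrt{2} \cdot 22^{2}}{3} + \frac{50}{3} \cdot 22 \sqrt{2}} = \frac{1}{- \frac{20}{3} - \frac{2420}{3} - \frac{22}{3} - \frac{10648}{3} + \frac{10}{3} \sqrt{2} \cdot 484 + \frac{1100 \sqrt{2}}{3}} = \frac{1}{- \frac{20}{3} - \frac{2420}{3} - \frac{22}{3} - \frac{10648}{3} + \frac{4840 \sqrt{2}}{3} + \frac{1100 \sqrt{2}}{3}} = \frac{1}{-4370 + 1980 \sqrt{2}}$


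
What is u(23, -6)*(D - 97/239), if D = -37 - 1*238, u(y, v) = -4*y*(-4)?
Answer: -24222496/239 ≈ -1.0135e+5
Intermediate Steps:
u(y, v) = 16*y
D = -275 (D = -37 - 238 = -275)
u(23, -6)*(D - 97/239) = (16*23)*(-275 - 97/239) = 368*(-275 - 97*1/239) = 368*(-275 - 97/239) = 368*(-65822/239) = -24222496/239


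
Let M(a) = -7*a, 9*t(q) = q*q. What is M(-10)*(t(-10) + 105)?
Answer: 73150/9 ≈ 8127.8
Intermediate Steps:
t(q) = q²/9 (t(q) = (q*q)/9 = q²/9)
M(-10)*(t(-10) + 105) = (-7*(-10))*((⅑)*(-10)² + 105) = 70*((⅑)*100 + 105) = 70*(100/9 + 105) = 70*(1045/9) = 73150/9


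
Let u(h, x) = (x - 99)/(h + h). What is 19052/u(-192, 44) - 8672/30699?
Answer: 20417493152/153495 ≈ 1.3302e+5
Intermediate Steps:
u(h, x) = (-99 + x)/(2*h) (u(h, x) = (-99 + x)/((2*h)) = (-99 + x)*(1/(2*h)) = (-99 + x)/(2*h))
19052/u(-192, 44) - 8672/30699 = 19052/(((½)*(-99 + 44)/(-192))) - 8672/30699 = 19052/(((½)*(-1/192)*(-55))) - 8672*1/30699 = 19052/(55/384) - 8672/30699 = 19052*(384/55) - 8672/30699 = 665088/5 - 8672/30699 = 20417493152/153495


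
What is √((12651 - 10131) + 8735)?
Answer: √11255 ≈ 106.09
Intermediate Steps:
√((12651 - 10131) + 8735) = √(2520 + 8735) = √11255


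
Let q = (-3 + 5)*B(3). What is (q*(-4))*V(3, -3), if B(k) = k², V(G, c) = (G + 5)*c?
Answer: 1728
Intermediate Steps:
V(G, c) = c*(5 + G) (V(G, c) = (5 + G)*c = c*(5 + G))
q = 18 (q = (-3 + 5)*3² = 2*9 = 18)
(q*(-4))*V(3, -3) = (18*(-4))*(-3*(5 + 3)) = -(-216)*8 = -72*(-24) = 1728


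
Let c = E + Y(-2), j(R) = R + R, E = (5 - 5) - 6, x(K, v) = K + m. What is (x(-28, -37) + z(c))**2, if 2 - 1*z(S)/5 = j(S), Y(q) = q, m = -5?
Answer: 3249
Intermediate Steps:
x(K, v) = -5 + K (x(K, v) = K - 5 = -5 + K)
E = -6 (E = 0 - 6 = -6)
j(R) = 2*R
c = -8 (c = -6 - 2 = -8)
z(S) = 10 - 10*S
(x(-28, -37) + z(c))**2 = ((-5 - 28) + (10 - 10*(-8)))**2 = (-33 + (10 + 80))**2 = (-33 + 90)**2 = 57**2 = 3249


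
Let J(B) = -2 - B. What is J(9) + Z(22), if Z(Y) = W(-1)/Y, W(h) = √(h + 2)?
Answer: -241/22 ≈ -10.955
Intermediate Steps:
W(h) = √(2 + h)
Z(Y) = 1/Y (Z(Y) = √(2 - 1)/Y = √1/Y = 1/Y)
J(9) + Z(22) = (-2 - 1*9) + 1/22 = (-2 - 9) + 1/22 = -11 + 1/22 = -241/22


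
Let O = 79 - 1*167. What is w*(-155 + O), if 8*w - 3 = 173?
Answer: -5346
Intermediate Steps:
w = 22 (w = 3/8 + (⅛)*173 = 3/8 + 173/8 = 22)
O = -88 (O = 79 - 167 = -88)
w*(-155 + O) = 22*(-155 - 88) = 22*(-243) = -5346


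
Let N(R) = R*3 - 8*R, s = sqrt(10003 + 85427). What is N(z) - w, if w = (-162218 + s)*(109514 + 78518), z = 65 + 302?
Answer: 30502173141 - 188032*sqrt(95430) ≈ 3.0444e+10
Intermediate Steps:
s = sqrt(95430) ≈ 308.92
z = 367
N(R) = -5*R (N(R) = 3*R - 8*R = -5*R)
w = -30502174976 + 188032*sqrt(95430) (w = (-162218 + sqrt(95430))*(109514 + 78518) = (-162218 + sqrt(95430))*188032 = -30502174976 + 188032*sqrt(95430) ≈ -3.0444e+10)
N(z) - w = -5*367 - (-30502174976 + 188032*sqrt(95430)) = -1835 + (30502174976 - 188032*sqrt(95430)) = 30502173141 - 188032*sqrt(95430)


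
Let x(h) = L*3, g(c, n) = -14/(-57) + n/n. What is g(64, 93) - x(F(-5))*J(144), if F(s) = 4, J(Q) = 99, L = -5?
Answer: 84716/57 ≈ 1486.2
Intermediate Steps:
g(c, n) = 71/57 (g(c, n) = -14*(-1/57) + 1 = 14/57 + 1 = 71/57)
x(h) = -15 (x(h) = -5*3 = -15)
g(64, 93) - x(F(-5))*J(144) = 71/57 - (-15)*99 = 71/57 - 1*(-1485) = 71/57 + 1485 = 84716/57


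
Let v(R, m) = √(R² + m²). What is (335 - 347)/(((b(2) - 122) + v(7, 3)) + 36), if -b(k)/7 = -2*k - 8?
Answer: -4/9 - 2*√58/9 ≈ -2.1368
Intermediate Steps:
b(k) = 56 + 14*k (b(k) = -7*(-2*k - 8) = -7*(-8 - 2*k) = 56 + 14*k)
(335 - 347)/(((b(2) - 122) + v(7, 3)) + 36) = (335 - 347)/((((56 + 14*2) - 122) + √(7² + 3²)) + 36) = -12/((((56 + 28) - 122) + √(49 + 9)) + 36) = -12/(((84 - 122) + √58) + 36) = -12/((-38 + √58) + 36) = -12/(-2 + √58)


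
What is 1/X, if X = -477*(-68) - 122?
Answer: 1/32314 ≈ 3.0946e-5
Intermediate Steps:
X = 32314 (X = 32436 - 122 = 32314)
1/X = 1/32314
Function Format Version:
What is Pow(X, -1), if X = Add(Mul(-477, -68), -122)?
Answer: Rational(1, 32314) ≈ 3.0946e-5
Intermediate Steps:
X = 32314 (X = Add(32436, -122) = 32314)
Pow(X, -1) = Pow(32314, -1) = Rational(1, 32314)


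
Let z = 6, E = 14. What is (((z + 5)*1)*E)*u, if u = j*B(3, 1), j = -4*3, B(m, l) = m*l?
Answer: -5544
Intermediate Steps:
B(m, l) = l*m
j = -12
u = -36 (u = -12*3 = -36)
(((z + 5)*1)*E)*u = (((6 + 5)*1)*14)*(-36) = ((11*1)*14)*(-36) = (11*14)*(-36) = 154*(-36) = -5544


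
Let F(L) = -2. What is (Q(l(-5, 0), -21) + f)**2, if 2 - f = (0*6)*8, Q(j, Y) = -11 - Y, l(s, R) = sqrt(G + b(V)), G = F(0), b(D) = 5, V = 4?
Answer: 144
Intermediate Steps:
G = -2
l(s, R) = sqrt(3) (l(s, R) = sqrt(-2 + 5) = sqrt(3))
f = 2 (f = 2 - 0*6*8 = 2 - 0*8 = 2 - 1*0 = 2 + 0 = 2)
(Q(l(-5, 0), -21) + f)**2 = ((-11 - 1*(-21)) + 2)**2 = ((-11 + 21) + 2)**2 = (10 + 2)**2 = 12**2 = 144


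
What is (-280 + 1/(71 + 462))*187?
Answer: -27907693/533 ≈ -52360.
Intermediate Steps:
(-280 + 1/(71 + 462))*187 = (-280 + 1/533)*187 = -149239/533*187 = -27907693/533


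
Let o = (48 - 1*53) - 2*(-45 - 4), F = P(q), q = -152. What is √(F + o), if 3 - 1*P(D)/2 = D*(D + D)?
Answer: I*√92317 ≈ 303.84*I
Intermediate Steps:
P(D) = 6 - 4*D² (P(D) = 6 - 2*D*(D + D) = 6 - 2*D*2*D = 6 - 4*D²)
F = -92410 (F = 6 - 4*(-152)² = 6 - 4*23104 = 6 - 92416 = -92410)
o = 93 (o = (48 - 53) - 2*(-49) = -5 + 98 = 93)
√(F + o) = √(-92410 + 93) = √(-92317) = I*√92317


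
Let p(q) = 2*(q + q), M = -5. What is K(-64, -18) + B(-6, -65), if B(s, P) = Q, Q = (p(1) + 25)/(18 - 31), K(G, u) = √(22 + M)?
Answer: -29/13 + √17 ≈ 1.8923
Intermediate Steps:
p(q) = 4*q (p(q) = 2*(2*q) = 4*q)
K(G, u) = √17 (K(G, u) = √(22 - 5) = √17)
Q = -29/13 (Q = (4*1 + 25)/(18 - 31) = (4 + 25)/(-13) = 29*(-1/13) = -29/13 ≈ -2.2308)
B(s, P) = -29/13
K(-64, -18) + B(-6, -65) = √17 - 29/13 = -29/13 + √17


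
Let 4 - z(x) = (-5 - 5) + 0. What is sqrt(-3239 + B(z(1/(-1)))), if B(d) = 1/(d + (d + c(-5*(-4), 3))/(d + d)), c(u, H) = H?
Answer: I*sqrt(541811707)/409 ≈ 56.912*I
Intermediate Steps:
z(x) = 14 (z(x) = 4 - ((-5 - 5) + 0) = 4 - (-10 + 0) = 4 - 1*(-10) = 4 + 10 = 14)
B(d) = 1/(d + (3 + d)/(2*d)) (B(d) = 1/(d + (d + 3)/(d + d)) = 1/(d + (3 + d)/((2*d))) = 1/(d + (3 + d)*(1/(2*d))) = 1/(d + (3 + d)/(2*d)))
sqrt(-3239 + B(z(1/(-1)))) = sqrt(-3239 + 2*14/(3 + 14 + 2*14**2)) = sqrt(-3239 + 2*14/(3 + 14 + 2*196)) = sqrt(-3239 + 2*14/(3 + 14 + 392)) = sqrt(-3239 + 2*14/409) = sqrt(-3239 + 2*14*(1/409)) = sqrt(-3239 + 28/409) = sqrt(-1324723/409) = I*sqrt(541811707)/409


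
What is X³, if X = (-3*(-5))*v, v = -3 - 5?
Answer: -1728000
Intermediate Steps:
v = -8
X = -120 (X = -3*(-5)*(-8) = 15*(-8) = -120)
X³ = (-120)³ = -1728000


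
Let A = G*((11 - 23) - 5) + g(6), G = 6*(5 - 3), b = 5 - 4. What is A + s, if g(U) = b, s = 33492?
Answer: 33289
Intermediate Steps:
b = 1
G = 12 (G = 6*2 = 12)
g(U) = 1
A = -203 (A = 12*((11 - 23) - 5) + 1 = 12*(-12 - 5) + 1 = 12*(-17) + 1 = -204 + 1 = -203)
A + s = -203 + 33492 = 33289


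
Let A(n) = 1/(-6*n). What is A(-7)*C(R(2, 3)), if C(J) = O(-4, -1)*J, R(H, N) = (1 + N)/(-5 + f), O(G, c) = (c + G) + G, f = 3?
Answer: 3/7 ≈ 0.42857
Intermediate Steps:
O(G, c) = c + 2*G (O(G, c) = (G + c) + G = c + 2*G)
R(H, N) = -1/2 - N/2 (R(H, N) = (1 + N)/(-5 + 3) = (1 + N)/(-2) = (1 + N)*(-1/2) = -1/2 - N/2)
C(J) = -9*J (C(J) = (-1 + 2*(-4))*J = (-1 - 8)*J = -9*J)
A(n) = -1/(6*n)
A(-7)*C(R(2, 3)) = (-1/6/(-7))*(-9*(-1/2 - 1/2*3)) = (-1/6*(-1/7))*(-9*(-1/2 - 3/2)) = (-9*(-2))/42 = (1/42)*18 = 3/7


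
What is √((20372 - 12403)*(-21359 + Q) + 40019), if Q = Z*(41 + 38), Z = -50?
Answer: I*√201647402 ≈ 14200.0*I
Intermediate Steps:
Q = -3950 (Q = -50*(41 + 38) = -50*79 = -3950)
√((20372 - 12403)*(-21359 + Q) + 40019) = √((20372 - 12403)*(-21359 - 3950) + 40019) = √(7969*(-25309) + 40019) = √(-201687421 + 40019) = √(-201647402) = I*√201647402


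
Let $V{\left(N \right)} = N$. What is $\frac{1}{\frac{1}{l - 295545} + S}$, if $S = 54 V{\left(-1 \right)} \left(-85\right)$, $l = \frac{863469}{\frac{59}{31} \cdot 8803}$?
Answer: $\frac{153472507926}{704438810860963} \approx 0.00021786$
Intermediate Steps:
$l = \frac{26767539}{519377}$ ($l = \frac{863469}{59 \cdot \frac{1}{31} \cdot 8803} = \frac{863469}{\frac{59}{31} \cdot 8803} = \frac{863469}{\frac{519377}{31}} = 863469 \cdot \frac{31}{519377} = \frac{26767539}{519377} \approx 51.538$)
$S = 4590$ ($S = 54 \left(-1\right) \left(-85\right) = \left(-54\right) \left(-85\right) = 4590$)
$\frac{1}{\frac{1}{l - 295545} + S} = \frac{1}{\frac{1}{\frac{26767539}{519377} - 295545} + 4590} = \frac{1}{\frac{1}{- \frac{153472507926}{519377}} + 4590} = \frac{1}{- \frac{519377}{153472507926} + 4590} = \frac{1}{\frac{704438810860963}{153472507926}} = \frac{153472507926}{704438810860963}$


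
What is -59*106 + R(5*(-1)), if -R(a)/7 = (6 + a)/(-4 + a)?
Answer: -56279/9 ≈ -6253.2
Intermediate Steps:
R(a) = -7*(6 + a)/(-4 + a)
-59*106 + R(5*(-1)) = -59*106 + 7*(-6 - 5*(-1))/(-4 + 5*(-1)) = -6254 + 7*(-6 - 1*(-5))/(-4 - 5) = -6254 + 7*(-6 + 5)/(-9) = -6254 + 7*(-⅑)*(-1) = -6254 + 7/9 = -56279/9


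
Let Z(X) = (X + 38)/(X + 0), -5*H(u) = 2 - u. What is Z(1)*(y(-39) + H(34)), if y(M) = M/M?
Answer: 1443/5 ≈ 288.60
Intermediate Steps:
y(M) = 1
H(u) = -2/5 + u/5 (H(u) = -(2 - u)/5 = -2/5 + u/5)
Z(X) = (38 + X)/X
Z(1)*(y(-39) + H(34)) = ((38 + 1)/1)*(1 + (-2/5 + (1/5)*34)) = (1*39)*(1 + (-2/5 + 34/5)) = 39*(1 + 32/5) = 39*(37/5) = 1443/5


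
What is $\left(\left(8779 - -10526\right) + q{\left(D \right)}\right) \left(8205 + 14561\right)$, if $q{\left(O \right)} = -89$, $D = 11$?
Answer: $437471456$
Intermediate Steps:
$\left(\left(8779 - -10526\right) + q{\left(D \right)}\right) \left(8205 + 14561\right) = \left(\left(8779 - -10526\right) - 89\right) \left(8205 + 14561\right) = \left(\left(8779 + 10526\right) - 89\right) 22766 = \left(19305 - 89\right) 22766 = 19216 \cdot 22766 = 437471456$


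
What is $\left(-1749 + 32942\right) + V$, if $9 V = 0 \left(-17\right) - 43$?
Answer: $\frac{280694}{9} \approx 31188.0$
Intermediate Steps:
$V = - \frac{43}{9}$ ($V = \frac{0 \left(-17\right) - 43}{9} = \frac{0 - 43}{9} = \frac{1}{9} \left(-43\right) = - \frac{43}{9} \approx -4.7778$)
$\left(-1749 + 32942\right) + V = \left(-1749 + 32942\right) - \frac{43}{9} = 31193 - \frac{43}{9} = \frac{280694}{9}$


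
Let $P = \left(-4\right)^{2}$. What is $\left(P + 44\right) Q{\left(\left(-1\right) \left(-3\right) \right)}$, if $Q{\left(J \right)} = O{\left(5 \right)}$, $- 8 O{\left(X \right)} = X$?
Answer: $- \frac{75}{2} \approx -37.5$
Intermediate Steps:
$O{\left(X \right)} = - \frac{X}{8}$
$Q{\left(J \right)} = - \frac{5}{8}$ ($Q{\left(J \right)} = \left(- \frac{1}{8}\right) 5 = - \frac{5}{8}$)
$P = 16$
$\left(P + 44\right) Q{\left(\left(-1\right) \left(-3\right) \right)} = \left(16 + 44\right) \left(- \frac{5}{8}\right) = 60 \left(- \frac{5}{8}\right) = - \frac{75}{2}$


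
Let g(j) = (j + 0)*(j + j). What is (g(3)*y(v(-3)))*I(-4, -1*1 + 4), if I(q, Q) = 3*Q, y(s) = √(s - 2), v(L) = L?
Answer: 162*I*√5 ≈ 362.24*I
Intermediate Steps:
g(j) = 2*j² (g(j) = j*(2*j) = 2*j²)
y(s) = √(-2 + s)
(g(3)*y(v(-3)))*I(-4, -1*1 + 4) = ((2*3²)*√(-2 - 3))*(3*(-1*1 + 4)) = ((2*9)*√(-5))*(3*(-1 + 4)) = (18*(I*√5))*(3*3) = (18*I*√5)*9 = 162*I*√5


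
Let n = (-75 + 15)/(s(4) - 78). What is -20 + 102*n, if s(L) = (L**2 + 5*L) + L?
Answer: 2680/19 ≈ 141.05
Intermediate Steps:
s(L) = L**2 + 6*L
n = 30/19 (n = (-75 + 15)/(4*(6 + 4) - 78) = -60/(4*10 - 78) = -60/(40 - 78) = -60/(-38) = -60*(-1/38) = 30/19 ≈ 1.5789)
-20 + 102*n = -20 + 102*(30/19) = -20 + 3060/19 = 2680/19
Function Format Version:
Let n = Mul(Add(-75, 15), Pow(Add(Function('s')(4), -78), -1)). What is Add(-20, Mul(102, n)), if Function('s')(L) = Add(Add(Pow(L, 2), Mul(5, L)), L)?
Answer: Rational(2680, 19) ≈ 141.05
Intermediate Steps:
Function('s')(L) = Add(Pow(L, 2), Mul(6, L))
n = Rational(30, 19) (n = Mul(Add(-75, 15), Pow(Add(Mul(4, Add(6, 4)), -78), -1)) = Mul(-60, Pow(Add(Mul(4, 10), -78), -1)) = Mul(-60, Pow(Add(40, -78), -1)) = Mul(-60, Pow(-38, -1)) = Mul(-60, Rational(-1, 38)) = Rational(30, 19) ≈ 1.5789)
Add(-20, Mul(102, n)) = Add(-20, Mul(102, Rational(30, 19))) = Add(-20, Rational(3060, 19)) = Rational(2680, 19)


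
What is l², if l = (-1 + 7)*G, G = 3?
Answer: 324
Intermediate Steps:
l = 18 (l = (-1 + 7)*3 = 6*3 = 18)
l² = 18² = 324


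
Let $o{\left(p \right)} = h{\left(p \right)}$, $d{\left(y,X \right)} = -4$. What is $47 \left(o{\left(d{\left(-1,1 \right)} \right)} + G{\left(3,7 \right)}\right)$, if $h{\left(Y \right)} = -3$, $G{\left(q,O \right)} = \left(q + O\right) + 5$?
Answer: $564$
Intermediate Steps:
$G{\left(q,O \right)} = 5 + O + q$ ($G{\left(q,O \right)} = \left(O + q\right) + 5 = 5 + O + q$)
$o{\left(p \right)} = -3$
$47 \left(o{\left(d{\left(-1,1 \right)} \right)} + G{\left(3,7 \right)}\right) = 47 \left(-3 + \left(5 + 7 + 3\right)\right) = 47 \left(-3 + 15\right) = 47 \cdot 12 = 564$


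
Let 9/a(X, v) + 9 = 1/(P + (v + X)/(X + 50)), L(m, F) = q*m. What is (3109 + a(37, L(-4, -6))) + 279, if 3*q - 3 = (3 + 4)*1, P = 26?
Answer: 23126407/6828 ≈ 3387.0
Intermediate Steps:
q = 10/3 (q = 1 + ((3 + 4)*1)/3 = 1 + (7*1)/3 = 1 + (1/3)*7 = 1 + 7/3 = 10/3 ≈ 3.3333)
L(m, F) = 10*m/3
a(X, v) = 9/(-9 + 1/(26 + (X + v)/(50 + X))) (a(X, v) = 9/(-9 + 1/(26 + (v + X)/(X + 50))) = 9/(-9 + 1/(26 + (X + v)/(50 + X))))
(3109 + a(37, L(-4, -6))) + 279 = (3109 + 9*(-1300 - 10*(-4)/3 - 27*37)/(11650 + 9*((10/3)*(-4)) + 242*37)) + 279 = (3109 + 9*(-1300 - 1*(-40/3) - 999)/(11650 + 9*(-40/3) + 8954)) + 279 = (3109 + 9*(-1300 + 40/3 - 999)/(11650 - 120 + 8954)) + 279 = (3109 + 9*(-6857/3)/20484) + 279 = (3109 + 9*(1/20484)*(-6857/3)) + 279 = (3109 - 6857/6828) + 279 = 21221395/6828 + 279 = 23126407/6828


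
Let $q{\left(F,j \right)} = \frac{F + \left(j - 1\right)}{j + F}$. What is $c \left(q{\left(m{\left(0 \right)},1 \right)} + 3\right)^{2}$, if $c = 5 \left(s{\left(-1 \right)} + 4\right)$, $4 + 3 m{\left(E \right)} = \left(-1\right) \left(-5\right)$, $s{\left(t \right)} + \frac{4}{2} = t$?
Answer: $\frac{845}{16} \approx 52.813$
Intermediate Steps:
$s{\left(t \right)} = -2 + t$
$m{\left(E \right)} = \frac{1}{3}$ ($m{\left(E \right)} = - \frac{4}{3} + \frac{\left(-1\right) \left(-5\right)}{3} = - \frac{4}{3} + \frac{1}{3} \cdot 5 = - \frac{4}{3} + \frac{5}{3} = \frac{1}{3}$)
$q{\left(F,j \right)} = \frac{-1 + F + j}{F + j}$ ($q{\left(F,j \right)} = \frac{F + \left(-1 + j\right)}{F + j} = \frac{-1 + F + j}{F + j}$)
$c = 5$ ($c = 5 \left(\left(-2 - 1\right) + 4\right) = 5 \left(-3 + 4\right) = 5 \cdot 1 = 5$)
$c \left(q{\left(m{\left(0 \right)},1 \right)} + 3\right)^{2} = 5 \left(\frac{-1 + \frac{1}{3} + 1}{\frac{1}{3} + 1} + 3\right)^{2} = 5 \left(\frac{1}{\frac{4}{3}} \cdot \frac{1}{3} + 3\right)^{2} = 5 \left(\frac{3}{4} \cdot \frac{1}{3} + 3\right)^{2} = 5 \left(\frac{1}{4} + 3\right)^{2} = 5 \left(\frac{13}{4}\right)^{2} = 5 \cdot \frac{169}{16} = \frac{845}{16}$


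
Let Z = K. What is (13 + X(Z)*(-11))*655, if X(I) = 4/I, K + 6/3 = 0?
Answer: 22925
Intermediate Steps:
K = -2 (K = -2 + 0 = -2)
Z = -2
(13 + X(Z)*(-11))*655 = (13 + (4/(-2))*(-11))*655 = (13 + (4*(-½))*(-11))*655 = (13 - 2*(-11))*655 = (13 + 22)*655 = 35*655 = 22925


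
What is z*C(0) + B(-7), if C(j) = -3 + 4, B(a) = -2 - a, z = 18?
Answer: 23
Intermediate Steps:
C(j) = 1
z*C(0) + B(-7) = 18*1 + (-2 - 1*(-7)) = 18 + (-2 + 7) = 18 + 5 = 23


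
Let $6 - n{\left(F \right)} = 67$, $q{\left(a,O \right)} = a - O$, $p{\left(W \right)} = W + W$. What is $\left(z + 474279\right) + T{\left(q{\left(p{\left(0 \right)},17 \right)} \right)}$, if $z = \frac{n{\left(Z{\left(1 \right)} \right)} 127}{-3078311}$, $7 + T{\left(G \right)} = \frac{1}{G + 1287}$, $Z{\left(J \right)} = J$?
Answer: $\frac{1854145040448841}{3909454970} \approx 4.7427 \cdot 10^{5}$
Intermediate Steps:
$p{\left(W \right)} = 2 W$
$T{\left(G \right)} = -7 + \frac{1}{1287 + G}$ ($T{\left(G \right)} = -7 + \frac{1}{G + 1287} = -7 + \frac{1}{1287 + G}$)
$n{\left(F \right)} = -61$ ($n{\left(F \right)} = 6 - 67 = -61$)
$z = \frac{7747}{3078311}$ ($z = \frac{\left(-61\right) 127}{-3078311} = \left(-7747\right) \left(- \frac{1}{3078311}\right) = \frac{7747}{3078311} \approx 0.0025166$)
$\left(z + 474279\right) + T{\left(q{\left(p{\left(0 \right)},17 \right)} \right)} = \left(\frac{7747}{3078311} + 474279\right) + \frac{-9008 - 7 \left(2 \cdot 0 - 17\right)}{1287 + \left(2 \cdot 0 - 17\right)} = \frac{1459978270516}{3078311} + \frac{-9008 - 7 \left(0 - 17\right)}{1287 + \left(0 - 17\right)} = \frac{1459978270516}{3078311} + \frac{-9008 - -119}{1287 - 17} = \frac{1459978270516}{3078311} + \frac{-9008 + 119}{1270} = \frac{1459978270516}{3078311} + \frac{1}{1270} \left(-8889\right) = \frac{1459978270516}{3078311} - \frac{8889}{1270} = \frac{1854145040448841}{3909454970}$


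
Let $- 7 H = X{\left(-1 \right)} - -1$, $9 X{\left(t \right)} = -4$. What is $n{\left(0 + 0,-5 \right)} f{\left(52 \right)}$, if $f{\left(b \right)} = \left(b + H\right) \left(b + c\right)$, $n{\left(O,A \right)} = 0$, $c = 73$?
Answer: $0$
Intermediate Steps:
$X{\left(t \right)} = - \frac{4}{9}$ ($X{\left(t \right)} = \frac{1}{9} \left(-4\right) = - \frac{4}{9}$)
$H = - \frac{5}{63}$ ($H = - \frac{- \frac{4}{9} - -1}{7} = - \frac{- \frac{4}{9} + 1}{7} = \left(- \frac{1}{7}\right) \frac{5}{9} = - \frac{5}{63} \approx -0.079365$)
$f{\left(b \right)} = \left(73 + b\right) \left(- \frac{5}{63} + b\right)$ ($f{\left(b \right)} = \left(b - \frac{5}{63}\right) \left(b + 73\right) = \left(- \frac{5}{63} + b\right) \left(73 + b\right) = \left(73 + b\right) \left(- \frac{5}{63} + b\right)$)
$n{\left(0 + 0,-5 \right)} f{\left(52 \right)} = 0 \left(- \frac{365}{63} + 52^{2} + \frac{4594}{63} \cdot 52\right) = 0 \left(- \frac{365}{63} + 2704 + \frac{238888}{63}\right) = 0 \cdot \frac{408875}{63} = 0$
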